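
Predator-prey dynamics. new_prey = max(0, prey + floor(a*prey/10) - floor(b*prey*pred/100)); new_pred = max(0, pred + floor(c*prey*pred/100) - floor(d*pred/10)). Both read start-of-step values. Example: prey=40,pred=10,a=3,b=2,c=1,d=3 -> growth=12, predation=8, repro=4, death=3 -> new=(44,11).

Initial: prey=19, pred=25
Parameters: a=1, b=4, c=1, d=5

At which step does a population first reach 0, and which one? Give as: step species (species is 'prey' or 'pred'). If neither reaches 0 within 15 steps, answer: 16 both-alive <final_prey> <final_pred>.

Step 1: prey: 19+1-19=1; pred: 25+4-12=17
Step 2: prey: 1+0-0=1; pred: 17+0-8=9
Step 3: prey: 1+0-0=1; pred: 9+0-4=5
Step 4: prey: 1+0-0=1; pred: 5+0-2=3
Step 5: prey: 1+0-0=1; pred: 3+0-1=2
Step 6: prey: 1+0-0=1; pred: 2+0-1=1
Step 7: prey: 1+0-0=1; pred: 1+0-0=1
Steps 8-15: state stable at prey=1, pred=1 (no change)
No extinction within 15 steps

Answer: 16 both-alive 1 1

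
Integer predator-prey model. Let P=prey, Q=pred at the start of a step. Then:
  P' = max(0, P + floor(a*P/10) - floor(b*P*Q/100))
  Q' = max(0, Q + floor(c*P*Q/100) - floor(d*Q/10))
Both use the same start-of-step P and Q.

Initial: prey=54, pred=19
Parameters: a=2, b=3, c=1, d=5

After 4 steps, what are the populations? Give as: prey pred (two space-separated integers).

Answer: 14 7

Derivation:
Step 1: prey: 54+10-30=34; pred: 19+10-9=20
Step 2: prey: 34+6-20=20; pred: 20+6-10=16
Step 3: prey: 20+4-9=15; pred: 16+3-8=11
Step 4: prey: 15+3-4=14; pred: 11+1-5=7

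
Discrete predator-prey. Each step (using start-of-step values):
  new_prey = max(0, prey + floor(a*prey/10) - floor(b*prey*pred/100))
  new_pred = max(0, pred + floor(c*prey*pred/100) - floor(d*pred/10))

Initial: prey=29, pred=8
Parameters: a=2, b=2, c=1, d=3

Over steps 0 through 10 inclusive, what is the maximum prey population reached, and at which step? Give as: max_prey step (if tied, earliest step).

Answer: 41 9

Derivation:
Step 1: prey: 29+5-4=30; pred: 8+2-2=8
Step 2: prey: 30+6-4=32; pred: 8+2-2=8
Step 3: prey: 32+6-5=33; pred: 8+2-2=8
Step 4: prey: 33+6-5=34; pred: 8+2-2=8
Step 5: prey: 34+6-5=35; pred: 8+2-2=8
Step 6: prey: 35+7-5=37; pred: 8+2-2=8
Step 7: prey: 37+7-5=39; pred: 8+2-2=8
Step 8: prey: 39+7-6=40; pred: 8+3-2=9
Step 9: prey: 40+8-7=41; pred: 9+3-2=10
Step 10: prey: 41+8-8=41; pred: 10+4-3=11
Max prey = 41 at step 9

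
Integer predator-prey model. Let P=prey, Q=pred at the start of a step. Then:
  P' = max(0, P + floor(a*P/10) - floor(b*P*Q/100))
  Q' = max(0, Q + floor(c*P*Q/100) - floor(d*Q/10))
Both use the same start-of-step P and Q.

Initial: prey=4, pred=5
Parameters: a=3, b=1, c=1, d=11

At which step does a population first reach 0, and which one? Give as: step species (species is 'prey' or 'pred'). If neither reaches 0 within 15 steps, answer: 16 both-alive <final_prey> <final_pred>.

Answer: 1 pred

Derivation:
Step 1: prey: 4+1-0=5; pred: 5+0-5=0
First extinction: pred at step 1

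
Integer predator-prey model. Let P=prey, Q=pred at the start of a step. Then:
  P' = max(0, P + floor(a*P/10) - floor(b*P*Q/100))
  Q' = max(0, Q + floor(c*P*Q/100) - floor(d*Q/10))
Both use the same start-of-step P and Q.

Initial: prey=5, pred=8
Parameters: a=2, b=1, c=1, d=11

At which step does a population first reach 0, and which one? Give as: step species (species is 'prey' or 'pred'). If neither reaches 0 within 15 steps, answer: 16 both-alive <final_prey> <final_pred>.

Step 1: prey: 5+1-0=6; pred: 8+0-8=0
First extinction: pred at step 1

Answer: 1 pred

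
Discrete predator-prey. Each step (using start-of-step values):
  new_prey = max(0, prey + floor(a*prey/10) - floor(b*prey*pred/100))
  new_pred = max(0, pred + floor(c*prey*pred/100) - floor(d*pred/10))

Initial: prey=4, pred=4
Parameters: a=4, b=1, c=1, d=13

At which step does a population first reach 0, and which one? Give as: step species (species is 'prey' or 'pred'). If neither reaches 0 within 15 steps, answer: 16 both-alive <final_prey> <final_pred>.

Answer: 1 pred

Derivation:
Step 1: prey: 4+1-0=5; pred: 4+0-5=0
First extinction: pred at step 1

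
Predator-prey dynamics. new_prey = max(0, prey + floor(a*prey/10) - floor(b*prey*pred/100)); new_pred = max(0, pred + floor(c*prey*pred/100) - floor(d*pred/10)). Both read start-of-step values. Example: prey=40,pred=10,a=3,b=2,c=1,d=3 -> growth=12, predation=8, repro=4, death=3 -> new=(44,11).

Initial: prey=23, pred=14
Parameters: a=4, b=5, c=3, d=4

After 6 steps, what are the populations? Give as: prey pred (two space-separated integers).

Answer: 1 5

Derivation:
Step 1: prey: 23+9-16=16; pred: 14+9-5=18
Step 2: prey: 16+6-14=8; pred: 18+8-7=19
Step 3: prey: 8+3-7=4; pred: 19+4-7=16
Step 4: prey: 4+1-3=2; pred: 16+1-6=11
Step 5: prey: 2+0-1=1; pred: 11+0-4=7
Step 6: prey: 1+0-0=1; pred: 7+0-2=5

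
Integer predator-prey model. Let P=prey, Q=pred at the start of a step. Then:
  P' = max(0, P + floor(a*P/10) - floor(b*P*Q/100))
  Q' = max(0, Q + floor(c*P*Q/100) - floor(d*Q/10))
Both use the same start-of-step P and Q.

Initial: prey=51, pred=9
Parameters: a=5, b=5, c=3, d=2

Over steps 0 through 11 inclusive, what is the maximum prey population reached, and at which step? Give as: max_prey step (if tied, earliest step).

Answer: 54 1

Derivation:
Step 1: prey: 51+25-22=54; pred: 9+13-1=21
Step 2: prey: 54+27-56=25; pred: 21+34-4=51
Step 3: prey: 25+12-63=0; pred: 51+38-10=79
Step 4: prey: 0+0-0=0; pred: 79+0-15=64
Step 5: prey: 0+0-0=0; pred: 64+0-12=52
Step 6: prey: 0+0-0=0; pred: 52+0-10=42
Step 7: prey: 0+0-0=0; pred: 42+0-8=34
Step 8: prey: 0+0-0=0; pred: 34+0-6=28
Step 9: prey: 0+0-0=0; pred: 28+0-5=23
Step 10: prey: 0+0-0=0; pred: 23+0-4=19
Step 11: prey: 0+0-0=0; pred: 19+0-3=16
Max prey = 54 at step 1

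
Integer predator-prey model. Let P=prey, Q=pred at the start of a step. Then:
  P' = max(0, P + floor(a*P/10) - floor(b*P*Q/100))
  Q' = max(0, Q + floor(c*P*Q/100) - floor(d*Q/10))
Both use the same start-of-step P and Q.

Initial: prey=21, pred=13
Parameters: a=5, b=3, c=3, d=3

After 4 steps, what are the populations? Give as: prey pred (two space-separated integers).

Step 1: prey: 21+10-8=23; pred: 13+8-3=18
Step 2: prey: 23+11-12=22; pred: 18+12-5=25
Step 3: prey: 22+11-16=17; pred: 25+16-7=34
Step 4: prey: 17+8-17=8; pred: 34+17-10=41

Answer: 8 41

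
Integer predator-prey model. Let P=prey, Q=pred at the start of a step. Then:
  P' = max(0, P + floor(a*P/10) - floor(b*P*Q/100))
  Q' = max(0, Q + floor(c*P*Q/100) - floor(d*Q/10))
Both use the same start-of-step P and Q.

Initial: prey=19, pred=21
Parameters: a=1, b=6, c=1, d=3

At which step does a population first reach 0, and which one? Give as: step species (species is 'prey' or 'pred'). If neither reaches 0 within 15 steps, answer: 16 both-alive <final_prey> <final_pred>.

Answer: 1 prey

Derivation:
Step 1: prey: 19+1-23=0; pred: 21+3-6=18
First extinction: prey at step 1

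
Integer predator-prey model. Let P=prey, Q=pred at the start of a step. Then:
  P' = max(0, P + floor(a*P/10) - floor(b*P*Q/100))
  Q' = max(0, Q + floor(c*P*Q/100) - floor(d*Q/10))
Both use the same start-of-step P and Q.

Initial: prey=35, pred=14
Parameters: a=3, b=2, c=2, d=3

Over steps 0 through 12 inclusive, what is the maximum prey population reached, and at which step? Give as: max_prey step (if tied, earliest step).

Step 1: prey: 35+10-9=36; pred: 14+9-4=19
Step 2: prey: 36+10-13=33; pred: 19+13-5=27
Step 3: prey: 33+9-17=25; pred: 27+17-8=36
Step 4: prey: 25+7-18=14; pred: 36+18-10=44
Step 5: prey: 14+4-12=6; pred: 44+12-13=43
Step 6: prey: 6+1-5=2; pred: 43+5-12=36
Step 7: prey: 2+0-1=1; pred: 36+1-10=27
Step 8: prey: 1+0-0=1; pred: 27+0-8=19
Step 9: prey: 1+0-0=1; pred: 19+0-5=14
Step 10: prey: 1+0-0=1; pred: 14+0-4=10
Step 11: prey: 1+0-0=1; pred: 10+0-3=7
Step 12: prey: 1+0-0=1; pred: 7+0-2=5
Max prey = 36 at step 1

Answer: 36 1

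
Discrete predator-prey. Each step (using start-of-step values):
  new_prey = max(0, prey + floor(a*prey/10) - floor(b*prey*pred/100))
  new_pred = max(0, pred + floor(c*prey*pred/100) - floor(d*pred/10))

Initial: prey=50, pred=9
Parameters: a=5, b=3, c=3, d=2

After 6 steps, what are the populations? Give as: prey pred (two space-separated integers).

Answer: 0 70

Derivation:
Step 1: prey: 50+25-13=62; pred: 9+13-1=21
Step 2: prey: 62+31-39=54; pred: 21+39-4=56
Step 3: prey: 54+27-90=0; pred: 56+90-11=135
Step 4: prey: 0+0-0=0; pred: 135+0-27=108
Step 5: prey: 0+0-0=0; pred: 108+0-21=87
Step 6: prey: 0+0-0=0; pred: 87+0-17=70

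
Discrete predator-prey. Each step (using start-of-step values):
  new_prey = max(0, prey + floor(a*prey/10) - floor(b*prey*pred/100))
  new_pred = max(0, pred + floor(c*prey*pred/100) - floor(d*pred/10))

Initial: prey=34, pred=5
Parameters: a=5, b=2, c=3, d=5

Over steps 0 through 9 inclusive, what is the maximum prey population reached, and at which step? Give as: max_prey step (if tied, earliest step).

Step 1: prey: 34+17-3=48; pred: 5+5-2=8
Step 2: prey: 48+24-7=65; pred: 8+11-4=15
Step 3: prey: 65+32-19=78; pred: 15+29-7=37
Step 4: prey: 78+39-57=60; pred: 37+86-18=105
Step 5: prey: 60+30-126=0; pred: 105+189-52=242
Step 6: prey: 0+0-0=0; pred: 242+0-121=121
Step 7: prey: 0+0-0=0; pred: 121+0-60=61
Step 8: prey: 0+0-0=0; pred: 61+0-30=31
Step 9: prey: 0+0-0=0; pred: 31+0-15=16
Max prey = 78 at step 3

Answer: 78 3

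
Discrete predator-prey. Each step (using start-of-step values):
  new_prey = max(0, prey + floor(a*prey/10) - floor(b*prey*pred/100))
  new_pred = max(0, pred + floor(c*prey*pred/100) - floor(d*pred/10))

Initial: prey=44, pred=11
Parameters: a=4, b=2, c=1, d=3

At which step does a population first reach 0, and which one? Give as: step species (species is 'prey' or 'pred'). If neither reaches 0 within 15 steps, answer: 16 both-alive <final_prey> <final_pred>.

Step 1: prey: 44+17-9=52; pred: 11+4-3=12
Step 2: prey: 52+20-12=60; pred: 12+6-3=15
Step 3: prey: 60+24-18=66; pred: 15+9-4=20
Step 4: prey: 66+26-26=66; pred: 20+13-6=27
Step 5: prey: 66+26-35=57; pred: 27+17-8=36
Step 6: prey: 57+22-41=38; pred: 36+20-10=46
Step 7: prey: 38+15-34=19; pred: 46+17-13=50
Step 8: prey: 19+7-19=7; pred: 50+9-15=44
Step 9: prey: 7+2-6=3; pred: 44+3-13=34
Step 10: prey: 3+1-2=2; pred: 34+1-10=25
Step 11: prey: 2+0-1=1; pred: 25+0-7=18
Step 12: prey: 1+0-0=1; pred: 18+0-5=13
Step 13: prey: 1+0-0=1; pred: 13+0-3=10
Step 14: prey: 1+0-0=1; pred: 10+0-3=7
Step 15: prey: 1+0-0=1; pred: 7+0-2=5
No extinction within 15 steps

Answer: 16 both-alive 1 5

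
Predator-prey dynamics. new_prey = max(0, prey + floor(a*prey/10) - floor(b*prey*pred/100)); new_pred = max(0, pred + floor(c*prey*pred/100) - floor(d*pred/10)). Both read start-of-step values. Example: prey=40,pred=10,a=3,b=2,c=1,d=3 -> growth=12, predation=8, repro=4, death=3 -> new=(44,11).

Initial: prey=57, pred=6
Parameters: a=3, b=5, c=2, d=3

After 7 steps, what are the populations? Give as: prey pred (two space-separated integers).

Answer: 0 11

Derivation:
Step 1: prey: 57+17-17=57; pred: 6+6-1=11
Step 2: prey: 57+17-31=43; pred: 11+12-3=20
Step 3: prey: 43+12-43=12; pred: 20+17-6=31
Step 4: prey: 12+3-18=0; pred: 31+7-9=29
Step 5: prey: 0+0-0=0; pred: 29+0-8=21
Step 6: prey: 0+0-0=0; pred: 21+0-6=15
Step 7: prey: 0+0-0=0; pred: 15+0-4=11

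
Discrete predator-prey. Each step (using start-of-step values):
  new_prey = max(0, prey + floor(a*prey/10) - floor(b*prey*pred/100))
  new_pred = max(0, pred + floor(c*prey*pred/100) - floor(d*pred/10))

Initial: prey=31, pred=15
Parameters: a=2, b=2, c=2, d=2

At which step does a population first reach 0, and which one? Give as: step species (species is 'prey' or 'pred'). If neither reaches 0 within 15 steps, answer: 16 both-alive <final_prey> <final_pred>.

Answer: 16 both-alive 1 6

Derivation:
Step 1: prey: 31+6-9=28; pred: 15+9-3=21
Step 2: prey: 28+5-11=22; pred: 21+11-4=28
Step 3: prey: 22+4-12=14; pred: 28+12-5=35
Step 4: prey: 14+2-9=7; pred: 35+9-7=37
Step 5: prey: 7+1-5=3; pred: 37+5-7=35
Step 6: prey: 3+0-2=1; pred: 35+2-7=30
Step 7: prey: 1+0-0=1; pred: 30+0-6=24
Step 8: prey: 1+0-0=1; pred: 24+0-4=20
Step 9: prey: 1+0-0=1; pred: 20+0-4=16
Step 10: prey: 1+0-0=1; pred: 16+0-3=13
Step 11: prey: 1+0-0=1; pred: 13+0-2=11
Step 12: prey: 1+0-0=1; pred: 11+0-2=9
Step 13: prey: 1+0-0=1; pred: 9+0-1=8
Step 14: prey: 1+0-0=1; pred: 8+0-1=7
Step 15: prey: 1+0-0=1; pred: 7+0-1=6
No extinction within 15 steps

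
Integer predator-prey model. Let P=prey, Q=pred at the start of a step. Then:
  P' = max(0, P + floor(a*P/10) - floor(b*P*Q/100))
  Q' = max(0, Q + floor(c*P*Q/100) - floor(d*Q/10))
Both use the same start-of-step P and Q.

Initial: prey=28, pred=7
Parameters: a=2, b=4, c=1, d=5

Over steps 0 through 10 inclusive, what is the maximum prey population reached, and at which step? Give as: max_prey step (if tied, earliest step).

Answer: 67 10

Derivation:
Step 1: prey: 28+5-7=26; pred: 7+1-3=5
Step 2: prey: 26+5-5=26; pred: 5+1-2=4
Step 3: prey: 26+5-4=27; pred: 4+1-2=3
Step 4: prey: 27+5-3=29; pred: 3+0-1=2
Step 5: prey: 29+5-2=32; pred: 2+0-1=1
Step 6: prey: 32+6-1=37; pred: 1+0-0=1
Step 7: prey: 37+7-1=43; pred: 1+0-0=1
Step 8: prey: 43+8-1=50; pred: 1+0-0=1
Step 9: prey: 50+10-2=58; pred: 1+0-0=1
Step 10: prey: 58+11-2=67; pred: 1+0-0=1
Max prey = 67 at step 10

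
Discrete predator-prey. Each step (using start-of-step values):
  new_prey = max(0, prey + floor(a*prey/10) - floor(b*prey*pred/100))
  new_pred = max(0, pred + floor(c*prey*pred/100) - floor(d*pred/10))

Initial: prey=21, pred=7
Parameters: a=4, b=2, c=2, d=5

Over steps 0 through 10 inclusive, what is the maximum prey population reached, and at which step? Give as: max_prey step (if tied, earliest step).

Step 1: prey: 21+8-2=27; pred: 7+2-3=6
Step 2: prey: 27+10-3=34; pred: 6+3-3=6
Step 3: prey: 34+13-4=43; pred: 6+4-3=7
Step 4: prey: 43+17-6=54; pred: 7+6-3=10
Step 5: prey: 54+21-10=65; pred: 10+10-5=15
Step 6: prey: 65+26-19=72; pred: 15+19-7=27
Step 7: prey: 72+28-38=62; pred: 27+38-13=52
Step 8: prey: 62+24-64=22; pred: 52+64-26=90
Step 9: prey: 22+8-39=0; pred: 90+39-45=84
Step 10: prey: 0+0-0=0; pred: 84+0-42=42
Max prey = 72 at step 6

Answer: 72 6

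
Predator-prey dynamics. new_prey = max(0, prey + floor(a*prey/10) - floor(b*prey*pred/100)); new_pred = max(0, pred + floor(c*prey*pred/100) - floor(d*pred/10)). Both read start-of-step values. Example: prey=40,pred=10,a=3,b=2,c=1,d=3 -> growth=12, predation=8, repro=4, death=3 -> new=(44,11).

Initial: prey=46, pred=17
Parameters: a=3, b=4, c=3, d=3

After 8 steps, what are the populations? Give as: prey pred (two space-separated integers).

Step 1: prey: 46+13-31=28; pred: 17+23-5=35
Step 2: prey: 28+8-39=0; pred: 35+29-10=54
Step 3: prey: 0+0-0=0; pred: 54+0-16=38
Step 4: prey: 0+0-0=0; pred: 38+0-11=27
Step 5: prey: 0+0-0=0; pred: 27+0-8=19
Step 6: prey: 0+0-0=0; pred: 19+0-5=14
Step 7: prey: 0+0-0=0; pred: 14+0-4=10
Step 8: prey: 0+0-0=0; pred: 10+0-3=7

Answer: 0 7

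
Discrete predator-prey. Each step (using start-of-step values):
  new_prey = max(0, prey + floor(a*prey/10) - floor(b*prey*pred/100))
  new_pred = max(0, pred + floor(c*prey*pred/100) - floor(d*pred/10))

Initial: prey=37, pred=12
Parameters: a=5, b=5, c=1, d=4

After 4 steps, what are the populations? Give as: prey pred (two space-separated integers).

Answer: 29 8

Derivation:
Step 1: prey: 37+18-22=33; pred: 12+4-4=12
Step 2: prey: 33+16-19=30; pred: 12+3-4=11
Step 3: prey: 30+15-16=29; pred: 11+3-4=10
Step 4: prey: 29+14-14=29; pred: 10+2-4=8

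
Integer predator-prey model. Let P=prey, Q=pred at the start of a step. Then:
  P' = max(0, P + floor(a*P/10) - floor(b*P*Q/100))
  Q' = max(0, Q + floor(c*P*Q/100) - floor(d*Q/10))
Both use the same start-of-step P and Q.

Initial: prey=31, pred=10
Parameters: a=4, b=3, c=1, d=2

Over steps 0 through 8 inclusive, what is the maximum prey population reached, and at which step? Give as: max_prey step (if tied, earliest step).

Step 1: prey: 31+12-9=34; pred: 10+3-2=11
Step 2: prey: 34+13-11=36; pred: 11+3-2=12
Step 3: prey: 36+14-12=38; pred: 12+4-2=14
Step 4: prey: 38+15-15=38; pred: 14+5-2=17
Step 5: prey: 38+15-19=34; pred: 17+6-3=20
Step 6: prey: 34+13-20=27; pred: 20+6-4=22
Step 7: prey: 27+10-17=20; pred: 22+5-4=23
Step 8: prey: 20+8-13=15; pred: 23+4-4=23
Max prey = 38 at step 3

Answer: 38 3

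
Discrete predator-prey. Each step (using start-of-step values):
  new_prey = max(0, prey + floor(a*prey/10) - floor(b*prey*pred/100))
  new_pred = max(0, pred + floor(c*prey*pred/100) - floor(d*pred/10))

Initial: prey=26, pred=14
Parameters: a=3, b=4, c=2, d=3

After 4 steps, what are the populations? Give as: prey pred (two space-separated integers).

Step 1: prey: 26+7-14=19; pred: 14+7-4=17
Step 2: prey: 19+5-12=12; pred: 17+6-5=18
Step 3: prey: 12+3-8=7; pred: 18+4-5=17
Step 4: prey: 7+2-4=5; pred: 17+2-5=14

Answer: 5 14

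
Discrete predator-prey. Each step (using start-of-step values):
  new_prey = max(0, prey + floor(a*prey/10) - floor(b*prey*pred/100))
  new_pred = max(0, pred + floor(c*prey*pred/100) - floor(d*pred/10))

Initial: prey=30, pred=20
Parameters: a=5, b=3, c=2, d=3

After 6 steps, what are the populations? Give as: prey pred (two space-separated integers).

Step 1: prey: 30+15-18=27; pred: 20+12-6=26
Step 2: prey: 27+13-21=19; pred: 26+14-7=33
Step 3: prey: 19+9-18=10; pred: 33+12-9=36
Step 4: prey: 10+5-10=5; pred: 36+7-10=33
Step 5: prey: 5+2-4=3; pred: 33+3-9=27
Step 6: prey: 3+1-2=2; pred: 27+1-8=20

Answer: 2 20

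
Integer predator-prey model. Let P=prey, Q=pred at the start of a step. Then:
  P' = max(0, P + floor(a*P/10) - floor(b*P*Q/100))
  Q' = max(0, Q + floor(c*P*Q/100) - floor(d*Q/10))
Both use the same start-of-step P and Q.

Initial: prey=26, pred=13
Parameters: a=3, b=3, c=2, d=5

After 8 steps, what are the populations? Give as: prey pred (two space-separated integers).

Answer: 24 7

Derivation:
Step 1: prey: 26+7-10=23; pred: 13+6-6=13
Step 2: prey: 23+6-8=21; pred: 13+5-6=12
Step 3: prey: 21+6-7=20; pred: 12+5-6=11
Step 4: prey: 20+6-6=20; pred: 11+4-5=10
Step 5: prey: 20+6-6=20; pred: 10+4-5=9
Step 6: prey: 20+6-5=21; pred: 9+3-4=8
Step 7: prey: 21+6-5=22; pred: 8+3-4=7
Step 8: prey: 22+6-4=24; pred: 7+3-3=7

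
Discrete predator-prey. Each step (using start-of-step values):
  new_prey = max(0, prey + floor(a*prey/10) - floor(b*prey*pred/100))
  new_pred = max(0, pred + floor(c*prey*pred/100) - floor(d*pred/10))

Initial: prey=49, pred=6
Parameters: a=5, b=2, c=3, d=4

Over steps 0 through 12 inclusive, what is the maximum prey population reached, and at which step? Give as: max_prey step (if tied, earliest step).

Answer: 86 2

Derivation:
Step 1: prey: 49+24-5=68; pred: 6+8-2=12
Step 2: prey: 68+34-16=86; pred: 12+24-4=32
Step 3: prey: 86+43-55=74; pred: 32+82-12=102
Step 4: prey: 74+37-150=0; pred: 102+226-40=288
Step 5: prey: 0+0-0=0; pred: 288+0-115=173
Step 6: prey: 0+0-0=0; pred: 173+0-69=104
Step 7: prey: 0+0-0=0; pred: 104+0-41=63
Step 8: prey: 0+0-0=0; pred: 63+0-25=38
Step 9: prey: 0+0-0=0; pred: 38+0-15=23
Step 10: prey: 0+0-0=0; pred: 23+0-9=14
Step 11: prey: 0+0-0=0; pred: 14+0-5=9
Step 12: prey: 0+0-0=0; pred: 9+0-3=6
Max prey = 86 at step 2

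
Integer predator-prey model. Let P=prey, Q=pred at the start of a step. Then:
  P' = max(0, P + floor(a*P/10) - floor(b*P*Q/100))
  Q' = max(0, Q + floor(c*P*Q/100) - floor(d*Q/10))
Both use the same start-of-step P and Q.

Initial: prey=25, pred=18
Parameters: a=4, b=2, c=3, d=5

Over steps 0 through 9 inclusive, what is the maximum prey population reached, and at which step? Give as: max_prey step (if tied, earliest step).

Answer: 26 1

Derivation:
Step 1: prey: 25+10-9=26; pred: 18+13-9=22
Step 2: prey: 26+10-11=25; pred: 22+17-11=28
Step 3: prey: 25+10-14=21; pred: 28+21-14=35
Step 4: prey: 21+8-14=15; pred: 35+22-17=40
Step 5: prey: 15+6-12=9; pred: 40+18-20=38
Step 6: prey: 9+3-6=6; pred: 38+10-19=29
Step 7: prey: 6+2-3=5; pred: 29+5-14=20
Step 8: prey: 5+2-2=5; pred: 20+3-10=13
Step 9: prey: 5+2-1=6; pred: 13+1-6=8
Max prey = 26 at step 1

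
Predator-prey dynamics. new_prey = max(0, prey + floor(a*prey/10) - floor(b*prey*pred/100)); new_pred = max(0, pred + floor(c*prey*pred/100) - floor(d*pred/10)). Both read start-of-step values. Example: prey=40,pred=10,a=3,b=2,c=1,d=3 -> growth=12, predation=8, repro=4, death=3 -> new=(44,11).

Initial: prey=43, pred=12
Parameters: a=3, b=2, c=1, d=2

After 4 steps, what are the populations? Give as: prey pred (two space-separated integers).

Step 1: prey: 43+12-10=45; pred: 12+5-2=15
Step 2: prey: 45+13-13=45; pred: 15+6-3=18
Step 3: prey: 45+13-16=42; pred: 18+8-3=23
Step 4: prey: 42+12-19=35; pred: 23+9-4=28

Answer: 35 28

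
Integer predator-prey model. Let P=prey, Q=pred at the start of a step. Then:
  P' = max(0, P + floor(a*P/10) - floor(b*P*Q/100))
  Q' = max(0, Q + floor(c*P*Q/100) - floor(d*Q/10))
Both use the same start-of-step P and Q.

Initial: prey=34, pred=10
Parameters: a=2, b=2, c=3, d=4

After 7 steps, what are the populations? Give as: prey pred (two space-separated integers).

Answer: 1 17

Derivation:
Step 1: prey: 34+6-6=34; pred: 10+10-4=16
Step 2: prey: 34+6-10=30; pred: 16+16-6=26
Step 3: prey: 30+6-15=21; pred: 26+23-10=39
Step 4: prey: 21+4-16=9; pred: 39+24-15=48
Step 5: prey: 9+1-8=2; pred: 48+12-19=41
Step 6: prey: 2+0-1=1; pred: 41+2-16=27
Step 7: prey: 1+0-0=1; pred: 27+0-10=17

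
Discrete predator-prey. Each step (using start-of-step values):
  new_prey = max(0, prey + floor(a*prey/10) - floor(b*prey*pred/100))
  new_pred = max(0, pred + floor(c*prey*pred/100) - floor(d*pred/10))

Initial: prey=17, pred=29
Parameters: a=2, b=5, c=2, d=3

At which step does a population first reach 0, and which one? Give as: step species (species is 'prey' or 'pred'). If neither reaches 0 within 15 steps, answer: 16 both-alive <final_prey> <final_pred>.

Step 1: prey: 17+3-24=0; pred: 29+9-8=30
First extinction: prey at step 1

Answer: 1 prey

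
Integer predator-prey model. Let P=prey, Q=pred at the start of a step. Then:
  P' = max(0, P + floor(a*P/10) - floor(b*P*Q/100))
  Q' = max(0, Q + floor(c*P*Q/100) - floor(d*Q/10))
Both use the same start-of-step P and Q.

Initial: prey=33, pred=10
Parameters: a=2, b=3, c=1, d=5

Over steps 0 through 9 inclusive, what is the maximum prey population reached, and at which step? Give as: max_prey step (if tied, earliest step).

Step 1: prey: 33+6-9=30; pred: 10+3-5=8
Step 2: prey: 30+6-7=29; pred: 8+2-4=6
Step 3: prey: 29+5-5=29; pred: 6+1-3=4
Step 4: prey: 29+5-3=31; pred: 4+1-2=3
Step 5: prey: 31+6-2=35; pred: 3+0-1=2
Step 6: prey: 35+7-2=40; pred: 2+0-1=1
Step 7: prey: 40+8-1=47; pred: 1+0-0=1
Step 8: prey: 47+9-1=55; pred: 1+0-0=1
Step 9: prey: 55+11-1=65; pred: 1+0-0=1
Max prey = 65 at step 9

Answer: 65 9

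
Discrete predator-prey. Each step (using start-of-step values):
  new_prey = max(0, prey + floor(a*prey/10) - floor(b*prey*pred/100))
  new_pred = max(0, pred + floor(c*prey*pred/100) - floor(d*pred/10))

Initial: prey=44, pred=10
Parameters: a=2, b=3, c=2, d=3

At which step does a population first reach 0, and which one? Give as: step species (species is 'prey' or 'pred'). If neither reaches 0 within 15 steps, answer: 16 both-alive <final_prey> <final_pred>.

Answer: 16 both-alive 1 3

Derivation:
Step 1: prey: 44+8-13=39; pred: 10+8-3=15
Step 2: prey: 39+7-17=29; pred: 15+11-4=22
Step 3: prey: 29+5-19=15; pred: 22+12-6=28
Step 4: prey: 15+3-12=6; pred: 28+8-8=28
Step 5: prey: 6+1-5=2; pred: 28+3-8=23
Step 6: prey: 2+0-1=1; pred: 23+0-6=17
Step 7: prey: 1+0-0=1; pred: 17+0-5=12
Step 8: prey: 1+0-0=1; pred: 12+0-3=9
Step 9: prey: 1+0-0=1; pred: 9+0-2=7
Step 10: prey: 1+0-0=1; pred: 7+0-2=5
Step 11: prey: 1+0-0=1; pred: 5+0-1=4
Step 12: prey: 1+0-0=1; pred: 4+0-1=3
Step 13: prey: 1+0-0=1; pred: 3+0-0=3
Steps 14-15: state stable at prey=1, pred=3 (no change)
No extinction within 15 steps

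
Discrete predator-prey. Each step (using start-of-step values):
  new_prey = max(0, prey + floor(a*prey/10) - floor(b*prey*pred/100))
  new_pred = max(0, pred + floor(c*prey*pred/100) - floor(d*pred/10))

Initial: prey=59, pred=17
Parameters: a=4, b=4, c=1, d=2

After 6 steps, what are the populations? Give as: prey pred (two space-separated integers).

Answer: 0 16

Derivation:
Step 1: prey: 59+23-40=42; pred: 17+10-3=24
Step 2: prey: 42+16-40=18; pred: 24+10-4=30
Step 3: prey: 18+7-21=4; pred: 30+5-6=29
Step 4: prey: 4+1-4=1; pred: 29+1-5=25
Step 5: prey: 1+0-1=0; pred: 25+0-5=20
Step 6: prey: 0+0-0=0; pred: 20+0-4=16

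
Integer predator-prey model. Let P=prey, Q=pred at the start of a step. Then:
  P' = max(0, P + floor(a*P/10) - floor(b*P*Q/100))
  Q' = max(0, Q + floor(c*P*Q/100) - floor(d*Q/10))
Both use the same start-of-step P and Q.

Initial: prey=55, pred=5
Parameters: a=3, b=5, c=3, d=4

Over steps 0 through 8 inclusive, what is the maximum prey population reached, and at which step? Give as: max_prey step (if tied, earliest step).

Step 1: prey: 55+16-13=58; pred: 5+8-2=11
Step 2: prey: 58+17-31=44; pred: 11+19-4=26
Step 3: prey: 44+13-57=0; pred: 26+34-10=50
Step 4: prey: 0+0-0=0; pred: 50+0-20=30
Step 5: prey: 0+0-0=0; pred: 30+0-12=18
Step 6: prey: 0+0-0=0; pred: 18+0-7=11
Step 7: prey: 0+0-0=0; pred: 11+0-4=7
Step 8: prey: 0+0-0=0; pred: 7+0-2=5
Max prey = 58 at step 1

Answer: 58 1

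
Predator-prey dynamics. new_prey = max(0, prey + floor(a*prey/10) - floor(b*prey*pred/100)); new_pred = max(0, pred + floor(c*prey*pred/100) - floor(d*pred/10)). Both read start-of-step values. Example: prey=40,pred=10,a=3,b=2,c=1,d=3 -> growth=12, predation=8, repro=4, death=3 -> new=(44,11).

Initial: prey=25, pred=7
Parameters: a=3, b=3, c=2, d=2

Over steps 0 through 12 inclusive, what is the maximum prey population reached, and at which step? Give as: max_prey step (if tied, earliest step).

Step 1: prey: 25+7-5=27; pred: 7+3-1=9
Step 2: prey: 27+8-7=28; pred: 9+4-1=12
Step 3: prey: 28+8-10=26; pred: 12+6-2=16
Step 4: prey: 26+7-12=21; pred: 16+8-3=21
Step 5: prey: 21+6-13=14; pred: 21+8-4=25
Step 6: prey: 14+4-10=8; pred: 25+7-5=27
Step 7: prey: 8+2-6=4; pred: 27+4-5=26
Step 8: prey: 4+1-3=2; pred: 26+2-5=23
Step 9: prey: 2+0-1=1; pred: 23+0-4=19
Step 10: prey: 1+0-0=1; pred: 19+0-3=16
Step 11: prey: 1+0-0=1; pred: 16+0-3=13
Step 12: prey: 1+0-0=1; pred: 13+0-2=11
Max prey = 28 at step 2

Answer: 28 2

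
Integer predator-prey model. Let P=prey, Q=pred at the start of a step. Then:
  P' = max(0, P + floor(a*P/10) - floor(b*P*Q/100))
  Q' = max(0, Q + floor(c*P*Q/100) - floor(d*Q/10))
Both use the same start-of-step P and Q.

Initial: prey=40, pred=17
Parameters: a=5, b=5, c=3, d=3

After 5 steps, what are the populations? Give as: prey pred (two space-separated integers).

Answer: 0 17

Derivation:
Step 1: prey: 40+20-34=26; pred: 17+20-5=32
Step 2: prey: 26+13-41=0; pred: 32+24-9=47
Step 3: prey: 0+0-0=0; pred: 47+0-14=33
Step 4: prey: 0+0-0=0; pred: 33+0-9=24
Step 5: prey: 0+0-0=0; pred: 24+0-7=17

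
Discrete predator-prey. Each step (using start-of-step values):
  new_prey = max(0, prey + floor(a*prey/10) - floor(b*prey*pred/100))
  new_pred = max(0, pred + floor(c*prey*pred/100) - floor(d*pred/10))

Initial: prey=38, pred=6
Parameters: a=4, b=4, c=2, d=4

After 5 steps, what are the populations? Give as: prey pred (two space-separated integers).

Answer: 8 32

Derivation:
Step 1: prey: 38+15-9=44; pred: 6+4-2=8
Step 2: prey: 44+17-14=47; pred: 8+7-3=12
Step 3: prey: 47+18-22=43; pred: 12+11-4=19
Step 4: prey: 43+17-32=28; pred: 19+16-7=28
Step 5: prey: 28+11-31=8; pred: 28+15-11=32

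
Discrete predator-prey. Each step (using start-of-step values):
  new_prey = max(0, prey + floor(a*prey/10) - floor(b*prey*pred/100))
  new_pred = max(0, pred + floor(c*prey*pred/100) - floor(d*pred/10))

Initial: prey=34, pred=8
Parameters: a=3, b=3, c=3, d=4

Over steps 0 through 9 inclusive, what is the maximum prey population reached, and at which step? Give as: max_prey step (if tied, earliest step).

Step 1: prey: 34+10-8=36; pred: 8+8-3=13
Step 2: prey: 36+10-14=32; pred: 13+14-5=22
Step 3: prey: 32+9-21=20; pred: 22+21-8=35
Step 4: prey: 20+6-21=5; pred: 35+21-14=42
Step 5: prey: 5+1-6=0; pred: 42+6-16=32
Step 6: prey: 0+0-0=0; pred: 32+0-12=20
Step 7: prey: 0+0-0=0; pred: 20+0-8=12
Step 8: prey: 0+0-0=0; pred: 12+0-4=8
Step 9: prey: 0+0-0=0; pred: 8+0-3=5
Max prey = 36 at step 1

Answer: 36 1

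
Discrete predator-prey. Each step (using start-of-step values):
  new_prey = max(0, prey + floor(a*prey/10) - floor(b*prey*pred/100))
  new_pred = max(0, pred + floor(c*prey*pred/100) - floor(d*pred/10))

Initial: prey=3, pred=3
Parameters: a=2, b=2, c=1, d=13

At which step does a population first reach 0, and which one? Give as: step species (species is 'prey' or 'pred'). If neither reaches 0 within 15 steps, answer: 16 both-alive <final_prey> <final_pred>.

Answer: 1 pred

Derivation:
Step 1: prey: 3+0-0=3; pred: 3+0-3=0
First extinction: pred at step 1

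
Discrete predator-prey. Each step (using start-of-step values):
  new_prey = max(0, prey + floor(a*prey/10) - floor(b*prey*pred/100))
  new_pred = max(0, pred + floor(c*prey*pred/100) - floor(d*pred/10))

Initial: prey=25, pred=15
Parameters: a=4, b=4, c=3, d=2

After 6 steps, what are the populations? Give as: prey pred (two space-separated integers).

Step 1: prey: 25+10-15=20; pred: 15+11-3=23
Step 2: prey: 20+8-18=10; pred: 23+13-4=32
Step 3: prey: 10+4-12=2; pred: 32+9-6=35
Step 4: prey: 2+0-2=0; pred: 35+2-7=30
Step 5: prey: 0+0-0=0; pred: 30+0-6=24
Step 6: prey: 0+0-0=0; pred: 24+0-4=20

Answer: 0 20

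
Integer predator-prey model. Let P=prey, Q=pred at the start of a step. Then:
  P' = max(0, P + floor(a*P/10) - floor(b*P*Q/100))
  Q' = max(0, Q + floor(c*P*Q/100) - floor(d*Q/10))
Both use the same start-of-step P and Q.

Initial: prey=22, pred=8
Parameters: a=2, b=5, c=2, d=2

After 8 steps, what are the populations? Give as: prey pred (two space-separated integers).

Answer: 2 6

Derivation:
Step 1: prey: 22+4-8=18; pred: 8+3-1=10
Step 2: prey: 18+3-9=12; pred: 10+3-2=11
Step 3: prey: 12+2-6=8; pred: 11+2-2=11
Step 4: prey: 8+1-4=5; pred: 11+1-2=10
Step 5: prey: 5+1-2=4; pred: 10+1-2=9
Step 6: prey: 4+0-1=3; pred: 9+0-1=8
Step 7: prey: 3+0-1=2; pred: 8+0-1=7
Step 8: prey: 2+0-0=2; pred: 7+0-1=6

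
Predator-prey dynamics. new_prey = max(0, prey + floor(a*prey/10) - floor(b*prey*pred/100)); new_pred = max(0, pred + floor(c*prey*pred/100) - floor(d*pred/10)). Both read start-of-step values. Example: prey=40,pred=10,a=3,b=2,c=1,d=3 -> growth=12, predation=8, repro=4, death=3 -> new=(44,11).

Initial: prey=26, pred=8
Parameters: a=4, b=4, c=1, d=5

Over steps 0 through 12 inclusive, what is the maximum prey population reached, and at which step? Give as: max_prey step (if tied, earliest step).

Step 1: prey: 26+10-8=28; pred: 8+2-4=6
Step 2: prey: 28+11-6=33; pred: 6+1-3=4
Step 3: prey: 33+13-5=41; pred: 4+1-2=3
Step 4: prey: 41+16-4=53; pred: 3+1-1=3
Step 5: prey: 53+21-6=68; pred: 3+1-1=3
Step 6: prey: 68+27-8=87; pred: 3+2-1=4
Step 7: prey: 87+34-13=108; pred: 4+3-2=5
Step 8: prey: 108+43-21=130; pred: 5+5-2=8
Step 9: prey: 130+52-41=141; pred: 8+10-4=14
Step 10: prey: 141+56-78=119; pred: 14+19-7=26
Step 11: prey: 119+47-123=43; pred: 26+30-13=43
Step 12: prey: 43+17-73=0; pred: 43+18-21=40
Max prey = 141 at step 9

Answer: 141 9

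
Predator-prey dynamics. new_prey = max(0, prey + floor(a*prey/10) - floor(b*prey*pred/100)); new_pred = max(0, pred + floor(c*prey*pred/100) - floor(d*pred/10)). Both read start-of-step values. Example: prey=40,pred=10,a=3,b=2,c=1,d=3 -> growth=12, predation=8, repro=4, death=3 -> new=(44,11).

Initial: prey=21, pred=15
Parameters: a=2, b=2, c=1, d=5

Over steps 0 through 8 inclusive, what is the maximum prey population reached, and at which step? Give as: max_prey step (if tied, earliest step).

Answer: 39 8

Derivation:
Step 1: prey: 21+4-6=19; pred: 15+3-7=11
Step 2: prey: 19+3-4=18; pred: 11+2-5=8
Step 3: prey: 18+3-2=19; pred: 8+1-4=5
Step 4: prey: 19+3-1=21; pred: 5+0-2=3
Step 5: prey: 21+4-1=24; pred: 3+0-1=2
Step 6: prey: 24+4-0=28; pred: 2+0-1=1
Step 7: prey: 28+5-0=33; pred: 1+0-0=1
Step 8: prey: 33+6-0=39; pred: 1+0-0=1
Max prey = 39 at step 8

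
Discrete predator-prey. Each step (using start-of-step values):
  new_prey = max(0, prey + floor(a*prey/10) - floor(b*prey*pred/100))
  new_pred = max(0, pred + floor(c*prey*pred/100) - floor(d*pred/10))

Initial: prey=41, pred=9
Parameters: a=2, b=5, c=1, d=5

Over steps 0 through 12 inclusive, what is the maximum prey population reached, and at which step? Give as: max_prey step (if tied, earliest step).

Step 1: prey: 41+8-18=31; pred: 9+3-4=8
Step 2: prey: 31+6-12=25; pred: 8+2-4=6
Step 3: prey: 25+5-7=23; pred: 6+1-3=4
Step 4: prey: 23+4-4=23; pred: 4+0-2=2
Step 5: prey: 23+4-2=25; pred: 2+0-1=1
Step 6: prey: 25+5-1=29; pred: 1+0-0=1
Step 7: prey: 29+5-1=33; pred: 1+0-0=1
Step 8: prey: 33+6-1=38; pred: 1+0-0=1
Step 9: prey: 38+7-1=44; pred: 1+0-0=1
Step 10: prey: 44+8-2=50; pred: 1+0-0=1
Step 11: prey: 50+10-2=58; pred: 1+0-0=1
Step 12: prey: 58+11-2=67; pred: 1+0-0=1
Max prey = 67 at step 12

Answer: 67 12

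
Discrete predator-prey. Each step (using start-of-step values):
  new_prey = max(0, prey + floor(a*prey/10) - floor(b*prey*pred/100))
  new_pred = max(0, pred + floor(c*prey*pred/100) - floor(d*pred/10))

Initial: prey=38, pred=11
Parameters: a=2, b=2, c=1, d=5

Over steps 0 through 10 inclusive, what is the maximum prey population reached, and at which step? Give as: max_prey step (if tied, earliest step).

Answer: 73 10

Derivation:
Step 1: prey: 38+7-8=37; pred: 11+4-5=10
Step 2: prey: 37+7-7=37; pred: 10+3-5=8
Step 3: prey: 37+7-5=39; pred: 8+2-4=6
Step 4: prey: 39+7-4=42; pred: 6+2-3=5
Step 5: prey: 42+8-4=46; pred: 5+2-2=5
Step 6: prey: 46+9-4=51; pred: 5+2-2=5
Step 7: prey: 51+10-5=56; pred: 5+2-2=5
Step 8: prey: 56+11-5=62; pred: 5+2-2=5
Step 9: prey: 62+12-6=68; pred: 5+3-2=6
Step 10: prey: 68+13-8=73; pred: 6+4-3=7
Max prey = 73 at step 10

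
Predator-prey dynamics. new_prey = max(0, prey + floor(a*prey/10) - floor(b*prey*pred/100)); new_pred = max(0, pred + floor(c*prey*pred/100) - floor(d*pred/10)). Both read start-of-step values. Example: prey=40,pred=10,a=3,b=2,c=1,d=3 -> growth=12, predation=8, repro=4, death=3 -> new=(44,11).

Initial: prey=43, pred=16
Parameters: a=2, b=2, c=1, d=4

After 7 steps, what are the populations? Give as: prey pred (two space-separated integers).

Step 1: prey: 43+8-13=38; pred: 16+6-6=16
Step 2: prey: 38+7-12=33; pred: 16+6-6=16
Step 3: prey: 33+6-10=29; pred: 16+5-6=15
Step 4: prey: 29+5-8=26; pred: 15+4-6=13
Step 5: prey: 26+5-6=25; pred: 13+3-5=11
Step 6: prey: 25+5-5=25; pred: 11+2-4=9
Step 7: prey: 25+5-4=26; pred: 9+2-3=8

Answer: 26 8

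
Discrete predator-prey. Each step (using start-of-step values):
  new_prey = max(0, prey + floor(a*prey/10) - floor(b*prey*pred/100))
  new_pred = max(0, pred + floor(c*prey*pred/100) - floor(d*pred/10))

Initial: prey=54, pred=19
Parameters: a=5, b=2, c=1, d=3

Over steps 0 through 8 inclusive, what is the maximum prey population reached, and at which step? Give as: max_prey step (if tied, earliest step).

Step 1: prey: 54+27-20=61; pred: 19+10-5=24
Step 2: prey: 61+30-29=62; pred: 24+14-7=31
Step 3: prey: 62+31-38=55; pred: 31+19-9=41
Step 4: prey: 55+27-45=37; pred: 41+22-12=51
Step 5: prey: 37+18-37=18; pred: 51+18-15=54
Step 6: prey: 18+9-19=8; pred: 54+9-16=47
Step 7: prey: 8+4-7=5; pred: 47+3-14=36
Step 8: prey: 5+2-3=4; pred: 36+1-10=27
Max prey = 62 at step 2

Answer: 62 2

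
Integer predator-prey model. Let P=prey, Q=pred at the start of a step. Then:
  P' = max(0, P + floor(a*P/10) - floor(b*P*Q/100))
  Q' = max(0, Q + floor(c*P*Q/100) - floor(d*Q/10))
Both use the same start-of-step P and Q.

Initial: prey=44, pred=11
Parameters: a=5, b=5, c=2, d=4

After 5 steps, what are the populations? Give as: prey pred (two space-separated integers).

Answer: 1 14

Derivation:
Step 1: prey: 44+22-24=42; pred: 11+9-4=16
Step 2: prey: 42+21-33=30; pred: 16+13-6=23
Step 3: prey: 30+15-34=11; pred: 23+13-9=27
Step 4: prey: 11+5-14=2; pred: 27+5-10=22
Step 5: prey: 2+1-2=1; pred: 22+0-8=14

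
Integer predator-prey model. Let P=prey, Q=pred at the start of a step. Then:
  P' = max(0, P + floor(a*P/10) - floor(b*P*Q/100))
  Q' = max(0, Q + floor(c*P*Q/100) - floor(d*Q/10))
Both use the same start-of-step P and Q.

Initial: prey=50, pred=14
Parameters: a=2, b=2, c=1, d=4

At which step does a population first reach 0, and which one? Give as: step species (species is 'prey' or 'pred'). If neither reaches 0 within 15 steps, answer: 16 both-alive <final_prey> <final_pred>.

Answer: 16 both-alive 36 4

Derivation:
Step 1: prey: 50+10-14=46; pred: 14+7-5=16
Step 2: prey: 46+9-14=41; pred: 16+7-6=17
Step 3: prey: 41+8-13=36; pred: 17+6-6=17
Step 4: prey: 36+7-12=31; pred: 17+6-6=17
Step 5: prey: 31+6-10=27; pred: 17+5-6=16
Step 6: prey: 27+5-8=24; pred: 16+4-6=14
Step 7: prey: 24+4-6=22; pred: 14+3-5=12
Step 8: prey: 22+4-5=21; pred: 12+2-4=10
Step 9: prey: 21+4-4=21; pred: 10+2-4=8
Step 10: prey: 21+4-3=22; pred: 8+1-3=6
Step 11: prey: 22+4-2=24; pred: 6+1-2=5
Step 12: prey: 24+4-2=26; pred: 5+1-2=4
Step 13: prey: 26+5-2=29; pred: 4+1-1=4
Step 14: prey: 29+5-2=32; pred: 4+1-1=4
Step 15: prey: 32+6-2=36; pred: 4+1-1=4
No extinction within 15 steps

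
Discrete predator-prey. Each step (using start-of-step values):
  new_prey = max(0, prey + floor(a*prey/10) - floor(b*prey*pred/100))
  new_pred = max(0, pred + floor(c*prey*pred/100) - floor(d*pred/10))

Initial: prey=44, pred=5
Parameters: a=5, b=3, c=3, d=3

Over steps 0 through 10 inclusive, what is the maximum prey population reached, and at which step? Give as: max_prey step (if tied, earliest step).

Step 1: prey: 44+22-6=60; pred: 5+6-1=10
Step 2: prey: 60+30-18=72; pred: 10+18-3=25
Step 3: prey: 72+36-54=54; pred: 25+54-7=72
Step 4: prey: 54+27-116=0; pred: 72+116-21=167
Step 5: prey: 0+0-0=0; pred: 167+0-50=117
Step 6: prey: 0+0-0=0; pred: 117+0-35=82
Step 7: prey: 0+0-0=0; pred: 82+0-24=58
Step 8: prey: 0+0-0=0; pred: 58+0-17=41
Step 9: prey: 0+0-0=0; pred: 41+0-12=29
Step 10: prey: 0+0-0=0; pred: 29+0-8=21
Max prey = 72 at step 2

Answer: 72 2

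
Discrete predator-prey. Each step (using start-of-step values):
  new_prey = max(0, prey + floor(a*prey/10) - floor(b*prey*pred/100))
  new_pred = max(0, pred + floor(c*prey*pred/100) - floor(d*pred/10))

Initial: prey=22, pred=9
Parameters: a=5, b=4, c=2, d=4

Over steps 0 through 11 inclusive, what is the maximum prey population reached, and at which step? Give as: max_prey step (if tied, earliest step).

Step 1: prey: 22+11-7=26; pred: 9+3-3=9
Step 2: prey: 26+13-9=30; pred: 9+4-3=10
Step 3: prey: 30+15-12=33; pred: 10+6-4=12
Step 4: prey: 33+16-15=34; pred: 12+7-4=15
Step 5: prey: 34+17-20=31; pred: 15+10-6=19
Step 6: prey: 31+15-23=23; pred: 19+11-7=23
Step 7: prey: 23+11-21=13; pred: 23+10-9=24
Step 8: prey: 13+6-12=7; pred: 24+6-9=21
Step 9: prey: 7+3-5=5; pred: 21+2-8=15
Step 10: prey: 5+2-3=4; pred: 15+1-6=10
Step 11: prey: 4+2-1=5; pred: 10+0-4=6
Max prey = 34 at step 4

Answer: 34 4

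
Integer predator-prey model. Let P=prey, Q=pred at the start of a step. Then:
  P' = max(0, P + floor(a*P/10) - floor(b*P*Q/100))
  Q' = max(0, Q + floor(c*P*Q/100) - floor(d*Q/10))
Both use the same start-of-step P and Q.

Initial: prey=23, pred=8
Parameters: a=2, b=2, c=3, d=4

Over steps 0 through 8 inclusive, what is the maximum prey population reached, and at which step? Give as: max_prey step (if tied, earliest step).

Step 1: prey: 23+4-3=24; pred: 8+5-3=10
Step 2: prey: 24+4-4=24; pred: 10+7-4=13
Step 3: prey: 24+4-6=22; pred: 13+9-5=17
Step 4: prey: 22+4-7=19; pred: 17+11-6=22
Step 5: prey: 19+3-8=14; pred: 22+12-8=26
Step 6: prey: 14+2-7=9; pred: 26+10-10=26
Step 7: prey: 9+1-4=6; pred: 26+7-10=23
Step 8: prey: 6+1-2=5; pred: 23+4-9=18
Max prey = 24 at step 1

Answer: 24 1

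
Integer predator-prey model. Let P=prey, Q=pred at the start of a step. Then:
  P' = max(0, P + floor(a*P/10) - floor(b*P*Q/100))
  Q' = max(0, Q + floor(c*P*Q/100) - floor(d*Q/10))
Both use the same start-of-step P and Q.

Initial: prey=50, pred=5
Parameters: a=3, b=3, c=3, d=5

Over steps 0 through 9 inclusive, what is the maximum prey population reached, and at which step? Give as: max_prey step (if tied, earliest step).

Step 1: prey: 50+15-7=58; pred: 5+7-2=10
Step 2: prey: 58+17-17=58; pred: 10+17-5=22
Step 3: prey: 58+17-38=37; pred: 22+38-11=49
Step 4: prey: 37+11-54=0; pred: 49+54-24=79
Step 5: prey: 0+0-0=0; pred: 79+0-39=40
Step 6: prey: 0+0-0=0; pred: 40+0-20=20
Step 7: prey: 0+0-0=0; pred: 20+0-10=10
Step 8: prey: 0+0-0=0; pred: 10+0-5=5
Step 9: prey: 0+0-0=0; pred: 5+0-2=3
Max prey = 58 at step 1

Answer: 58 1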